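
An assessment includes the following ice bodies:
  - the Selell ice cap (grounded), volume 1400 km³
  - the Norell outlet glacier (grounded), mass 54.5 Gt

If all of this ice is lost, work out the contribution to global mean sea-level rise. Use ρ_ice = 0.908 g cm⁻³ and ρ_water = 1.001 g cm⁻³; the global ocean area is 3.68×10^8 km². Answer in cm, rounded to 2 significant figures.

≈ 0.36 cm

Selell: 1400 km³ × (908/1001) = 1270 km³ of water.
Norell: 54.5 Gt = 5.450×10^13 kg; dividing by ρ_w = 1.001 g cm⁻³ = 1001 kg m⁻³ gives 5.445×10^10 m³ of water.
Total added water ≈ 1.324×10^12 m³ over 3.68×10^14 m² → Δh = 3.60×10^-3 m = 0.36 cm.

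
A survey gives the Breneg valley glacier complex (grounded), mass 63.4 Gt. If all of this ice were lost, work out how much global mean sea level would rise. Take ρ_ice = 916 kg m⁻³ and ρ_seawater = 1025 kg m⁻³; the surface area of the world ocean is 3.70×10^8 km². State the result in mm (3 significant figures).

Breneg: 63.4 Gt = 6.340×10^13 kg; dividing by ρ_w = 1025 kg m⁻³ gives 6.185×10^10 m³ of water.
Spread over 3.70×10^14 m² of ocean, Δh = 6.185×10^10 / 3.70×10^14 = 1.67×10^-4 m = 0.167 mm.

≈ 0.167 mm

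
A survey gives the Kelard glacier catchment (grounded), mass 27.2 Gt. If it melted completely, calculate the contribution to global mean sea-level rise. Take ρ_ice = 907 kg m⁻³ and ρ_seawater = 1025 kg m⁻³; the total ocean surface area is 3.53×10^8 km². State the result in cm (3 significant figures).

Kelard: 27.2 Gt = 2.720×10^13 kg; dividing by ρ_w = 1025 kg m⁻³ gives 2.654×10^10 m³ of water.
Spread over 3.53×10^14 m² of ocean, Δh = 2.654×10^10 / 3.53×10^14 = 7.52×10^-5 m = 7.52×10^-3 cm.

≈ 7.52×10^-3 cm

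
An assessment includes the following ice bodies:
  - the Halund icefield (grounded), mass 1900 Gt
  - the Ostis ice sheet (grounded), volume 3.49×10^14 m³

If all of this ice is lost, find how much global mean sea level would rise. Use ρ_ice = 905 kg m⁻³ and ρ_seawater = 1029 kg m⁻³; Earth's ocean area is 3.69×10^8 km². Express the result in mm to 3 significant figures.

Halund: 1900 Gt = 1.900×10^15 kg; dividing by ρ_w = 1029 kg m⁻³ gives 1.846×10^12 m³ of water.
Ostis: 3.49×10^14 m³ × (905/1029) = 3.069×10^14 m³ of water.
Total added water ≈ 3.088×10^14 m³ over 3.69×10^14 m² → Δh = 0.837 m = 837 mm.

≈ 837 mm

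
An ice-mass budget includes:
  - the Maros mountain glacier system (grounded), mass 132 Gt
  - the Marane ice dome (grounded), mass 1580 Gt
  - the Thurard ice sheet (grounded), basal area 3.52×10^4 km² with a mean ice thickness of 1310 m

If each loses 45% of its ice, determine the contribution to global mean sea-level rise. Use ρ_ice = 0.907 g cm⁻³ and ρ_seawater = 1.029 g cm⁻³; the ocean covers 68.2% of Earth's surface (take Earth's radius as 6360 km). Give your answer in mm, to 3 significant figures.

Maros: 0.45 × 132 Gt = 5.940×10^13 kg; dividing by ρ_w = 1.029 g cm⁻³ = 1029 kg m⁻³ gives 5.773×10^10 m³ of water.
Marane: 0.45 × 1580 Gt = 7.110×10^14 kg; dividing by ρ_w = 1029 kg m⁻³ gives 6.910×10^11 m³ of water.
Thurard: ice volume = 3.52×10^4 km² × 1310 m = 4.611×10^4 km³; 0.45 × 4.611×10^4 × (907/1029) = 1.829×10^4 km³ of water.
Total added water ≈ 1.904×10^13 m³ over 3.47×10^14 m² → Δh = 0.0549 m = 54.9 mm.

≈ 54.9 mm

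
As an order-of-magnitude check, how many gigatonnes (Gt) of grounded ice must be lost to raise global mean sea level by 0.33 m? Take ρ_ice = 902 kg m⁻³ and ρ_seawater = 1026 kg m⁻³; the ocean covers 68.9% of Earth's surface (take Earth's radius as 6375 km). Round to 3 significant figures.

≈ 1.19×10^5 Gt

Required water volume = Δh × A = 0.33 m × 3.52×10^14 m² = 1.161×10^14 m³.
ρ_w = 1026 kg m⁻³, so the mass of water = 1.161×10^14 m³ × 1026 kg m⁻³ = 1.191×10^17 kg = 1.19×10^5 Gt (and the same mass of ice, by conservation).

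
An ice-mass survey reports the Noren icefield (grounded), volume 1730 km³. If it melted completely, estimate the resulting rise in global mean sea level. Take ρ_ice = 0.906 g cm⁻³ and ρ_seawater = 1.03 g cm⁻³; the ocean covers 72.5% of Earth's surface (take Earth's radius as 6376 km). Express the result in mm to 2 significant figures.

≈ 4.1 mm

Noren: 1730 km³ × (906/1030) = 1522 km³ of water.
Spread over 3.70×10^14 m² of ocean, Δh = 1.522×10^12 / 3.70×10^14 = 4.11×10^-3 m = 4.1 mm.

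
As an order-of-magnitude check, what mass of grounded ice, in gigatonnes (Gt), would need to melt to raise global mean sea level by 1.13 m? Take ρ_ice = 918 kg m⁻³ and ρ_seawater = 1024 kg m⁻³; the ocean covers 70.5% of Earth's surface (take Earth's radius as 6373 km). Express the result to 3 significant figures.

Required water volume = Δh × A = 1.13 m × 3.60×10^14 m² = 4.066×10^14 m³.
ρ_w = 1024 kg m⁻³, so the mass of water = 4.066×10^14 m³ × 1024 kg m⁻³ = 4.164×10^17 kg = 4.16×10^5 Gt (and the same mass of ice, by conservation).

≈ 4.16×10^5 Gt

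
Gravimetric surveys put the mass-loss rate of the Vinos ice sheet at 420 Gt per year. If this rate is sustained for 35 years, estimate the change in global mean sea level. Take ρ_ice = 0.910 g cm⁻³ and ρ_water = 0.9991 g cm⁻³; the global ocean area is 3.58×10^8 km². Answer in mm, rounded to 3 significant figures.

≈ 41.1 mm

Total mass lost = 420 Gt/yr × 35 yr = 1.470×10^4 Gt = 1.470×10^16 kg.
ρ_w = 0.9991 g cm⁻³ = 999.1 kg m⁻³, so water volume = 1.470×10^16 / 999.1 = 1.471×10^13 m³.
Δh = 1.471×10^13 / 3.58×10^14 = 0.0411 m = 41.1 mm.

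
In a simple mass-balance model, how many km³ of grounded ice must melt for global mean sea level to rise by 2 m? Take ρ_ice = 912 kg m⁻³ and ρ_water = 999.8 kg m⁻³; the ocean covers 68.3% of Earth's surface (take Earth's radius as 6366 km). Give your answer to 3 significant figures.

≈ 7.63×10^5 km³

Required water volume = Δh × A = 2 m × 3.48×10^14 m² = 6.957×10^14 m³ = 6.957×10^5 km³.
Ice volume = water volume × ρ_w/ρ_ice = 6.957×10^5 × 999.8/912 = 7.63×10^5 km³.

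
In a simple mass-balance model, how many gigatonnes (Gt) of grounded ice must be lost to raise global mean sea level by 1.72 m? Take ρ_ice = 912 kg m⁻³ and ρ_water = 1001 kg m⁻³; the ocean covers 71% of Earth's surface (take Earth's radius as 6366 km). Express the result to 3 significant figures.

Required water volume = Δh × A = 1.72 m × 3.62×10^14 m² = 6.219×10^14 m³.
ρ_w = 1001 kg m⁻³, so the mass of water = 6.219×10^14 m³ × 1001 kg m⁻³ = 6.225×10^17 kg = 6.23×10^5 Gt (and the same mass of ice, by conservation).

≈ 6.23×10^5 Gt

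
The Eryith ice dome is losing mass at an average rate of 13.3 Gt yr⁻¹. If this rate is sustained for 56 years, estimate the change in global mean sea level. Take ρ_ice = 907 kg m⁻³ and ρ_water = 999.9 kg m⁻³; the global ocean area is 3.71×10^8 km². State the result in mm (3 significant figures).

≈ 2.01 mm

Total mass lost = 13.3 Gt/yr × 56 yr = 744.8 Gt = 7.448×10^14 kg.
ρ_w = 999.9 kg m⁻³, so water volume = 7.448×10^14 / 999.9 = 7.449×10^11 m³.
Δh = 7.449×10^11 / 3.71×10^14 = 2.01×10^-3 m = 2.01 mm.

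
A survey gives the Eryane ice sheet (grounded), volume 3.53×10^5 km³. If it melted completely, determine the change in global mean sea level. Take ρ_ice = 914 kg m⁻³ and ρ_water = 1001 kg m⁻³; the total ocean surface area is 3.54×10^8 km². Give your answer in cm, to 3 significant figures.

Eryane: 3.53×10^5 km³ × (914/1001) = 3.223×10^5 km³ of water.
Spread over 3.54×10^14 m² of ocean, Δh = 3.223×10^14 / 3.54×10^14 = 0.911 m = 91.1 cm.

≈ 91.1 cm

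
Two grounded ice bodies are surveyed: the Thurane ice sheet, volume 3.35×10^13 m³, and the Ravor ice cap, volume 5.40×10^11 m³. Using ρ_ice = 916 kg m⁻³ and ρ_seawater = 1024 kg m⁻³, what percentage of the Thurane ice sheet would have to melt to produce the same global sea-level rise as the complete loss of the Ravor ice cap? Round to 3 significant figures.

Equal sea-level rise means equal mass of meltwater, i.e. equal mass of ice lost.
Ice mass of Ravor: 4.946×10^14 kg; ice mass of Thurane: 3.069×10^16 kg.
Fraction required = 4.946×10^14 / 3.069×10^16 = 0.0161 → 1.61 %.

≈ 1.61 %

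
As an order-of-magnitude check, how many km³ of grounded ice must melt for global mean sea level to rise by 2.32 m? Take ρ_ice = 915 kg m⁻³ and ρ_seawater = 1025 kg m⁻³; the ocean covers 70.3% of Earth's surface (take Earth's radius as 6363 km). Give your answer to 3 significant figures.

Required water volume = Δh × A = 2.32 m × 3.58×10^14 m² = 8.298×10^14 m³ = 8.298×10^5 km³.
Ice volume = water volume × ρ_w/ρ_ice = 8.298×10^5 × 1025/915 = 9.30×10^5 km³.

≈ 9.30×10^5 km³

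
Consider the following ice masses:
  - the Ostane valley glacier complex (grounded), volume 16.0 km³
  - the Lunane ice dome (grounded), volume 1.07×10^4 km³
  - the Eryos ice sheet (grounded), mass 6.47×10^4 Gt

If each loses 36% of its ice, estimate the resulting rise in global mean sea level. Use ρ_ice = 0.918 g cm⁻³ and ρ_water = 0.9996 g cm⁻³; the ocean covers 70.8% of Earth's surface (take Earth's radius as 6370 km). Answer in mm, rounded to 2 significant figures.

Ostane: 0.36 × 16.0 km³ × (918/999.6) = 5.290 km³ of water.
Lunane: 0.36 × 1.07×10^4 km³ × (918/999.6) = 3538 km³ of water.
Eryos: 0.36 × 6.47×10^4 Gt = 2.329×10^16 kg; dividing by ρ_w = 0.9996 g cm⁻³ = 999.6 kg m⁻³ gives 2.330×10^13 m³ of water.
Total added water ≈ 2.684×10^13 m³ over 3.61×10^14 m² → Δh = 0.0744 m = 74 mm.

≈ 74 mm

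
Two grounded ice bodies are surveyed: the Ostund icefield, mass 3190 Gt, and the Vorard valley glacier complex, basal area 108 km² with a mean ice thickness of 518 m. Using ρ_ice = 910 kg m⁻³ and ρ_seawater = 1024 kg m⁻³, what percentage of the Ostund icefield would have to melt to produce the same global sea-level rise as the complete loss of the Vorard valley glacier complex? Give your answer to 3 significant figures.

Equal sea-level rise means equal mass of meltwater, i.e. equal mass of ice lost.
Ice mass of Vorard: 5.091×10^13 kg; ice mass of Ostund: 3.190×10^15 kg.
Fraction required = 5.091×10^13 / 3.190×10^15 = 0.0160 → 1.60 %.

≈ 1.60 %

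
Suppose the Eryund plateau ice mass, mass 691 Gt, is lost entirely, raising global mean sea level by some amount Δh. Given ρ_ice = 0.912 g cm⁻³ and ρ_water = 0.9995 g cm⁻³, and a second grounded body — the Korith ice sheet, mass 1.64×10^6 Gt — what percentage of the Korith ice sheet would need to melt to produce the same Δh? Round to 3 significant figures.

Equal sea-level rise means equal mass of meltwater, i.e. equal mass of ice lost.
Ice mass of Eryund: 6.910×10^14 kg; ice mass of Korith: 1.640×10^18 kg.
Fraction required = 6.910×10^14 / 1.640×10^18 = 4.21×10^-4 → 0.0421 %.

≈ 0.0421 %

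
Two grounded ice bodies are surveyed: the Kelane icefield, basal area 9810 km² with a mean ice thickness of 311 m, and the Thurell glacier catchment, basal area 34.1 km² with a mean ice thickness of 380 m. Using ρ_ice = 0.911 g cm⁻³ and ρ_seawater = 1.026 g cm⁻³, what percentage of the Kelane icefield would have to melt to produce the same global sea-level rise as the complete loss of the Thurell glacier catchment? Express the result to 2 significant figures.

Equal sea-level rise means equal mass of meltwater, i.e. equal mass of ice lost.
Ice mass of Thurell: 1.180×10^13 kg; ice mass of Kelane: 2.779×10^15 kg.
Fraction required = 1.180×10^13 / 2.779×10^15 = 4.25×10^-3 → 0.42 %.

≈ 0.42 %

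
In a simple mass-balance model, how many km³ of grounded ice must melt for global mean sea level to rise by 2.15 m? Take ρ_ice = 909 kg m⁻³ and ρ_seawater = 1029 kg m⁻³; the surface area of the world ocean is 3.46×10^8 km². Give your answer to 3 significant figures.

≈ 8.42×10^5 km³

Required water volume = Δh × A = 2.15 m × 3.46×10^14 m² = 7.439×10^14 m³ = 7.439×10^5 km³.
Ice volume = water volume × ρ_w/ρ_ice = 7.439×10^5 × 1029/909 = 8.42×10^5 km³.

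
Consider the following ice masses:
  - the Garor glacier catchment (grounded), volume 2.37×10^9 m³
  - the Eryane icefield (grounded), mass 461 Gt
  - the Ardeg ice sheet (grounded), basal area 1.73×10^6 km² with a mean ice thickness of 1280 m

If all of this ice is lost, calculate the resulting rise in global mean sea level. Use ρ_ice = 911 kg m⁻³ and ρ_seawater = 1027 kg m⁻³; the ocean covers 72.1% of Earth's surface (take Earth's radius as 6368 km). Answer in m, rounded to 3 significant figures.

≈ 5.35 m

Garor: 2.37×10^9 m³ × (911/1027) = 2.102×10^9 m³ of water.
Eryane: 461 Gt = 4.610×10^14 kg; dividing by ρ_w = 1027 kg m⁻³ gives 4.489×10^11 m³ of water.
Ardeg: ice volume = 1.73×10^6 km² × 1280 m = 2.214×10^6 km³; 2.214×10^6 × (911/1027) = 1.964×10^6 km³ of water.
Total added water ≈ 1.965×10^15 m³ over 3.67×10^14 m² → Δh = 5.35 m.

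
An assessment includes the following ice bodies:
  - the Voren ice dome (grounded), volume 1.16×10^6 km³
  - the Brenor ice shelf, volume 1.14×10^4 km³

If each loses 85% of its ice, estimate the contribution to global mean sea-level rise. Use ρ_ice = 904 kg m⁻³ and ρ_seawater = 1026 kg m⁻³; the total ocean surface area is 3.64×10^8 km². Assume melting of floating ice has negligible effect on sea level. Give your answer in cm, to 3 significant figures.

≈ 239 cm

Voren: 0.85 × 1.16×10^6 km³ × (904/1026) = 8.688×10^5 km³ of water.
The Brenor ice shelf is floating and already displaces its own weight of water, so its melt adds essentially nothing to sea level.
Total added water ≈ 8.688×10^14 m³ over 3.64×10^14 m² → Δh = 2.39 m = 239 cm.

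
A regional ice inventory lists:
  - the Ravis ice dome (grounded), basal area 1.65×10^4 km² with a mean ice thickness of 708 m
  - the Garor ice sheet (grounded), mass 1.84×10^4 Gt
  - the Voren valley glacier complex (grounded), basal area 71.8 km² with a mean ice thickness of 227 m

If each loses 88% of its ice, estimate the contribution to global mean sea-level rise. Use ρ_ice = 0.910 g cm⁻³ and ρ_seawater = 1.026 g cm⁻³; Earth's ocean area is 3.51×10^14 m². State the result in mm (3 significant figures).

≈ 71.0 mm

Ravis: ice volume = 1.65×10^4 km² × 708 m = 1.168×10^4 km³; 0.88 × 1.168×10^4 × (910/1026) = 9118 km³ of water.
Garor: 0.88 × 1.84×10^4 Gt = 1.619×10^16 kg; dividing by ρ_w = 1.026 g cm⁻³ = 1026 kg m⁻³ gives 1.578×10^13 m³ of water.
Voren: ice volume = 71.8 km² × 227 m = 16.30 km³; 0.88 × 16.30 × (910/1026) = 12.72 km³ of water.
Total added water ≈ 2.491×10^13 m³ over 3.51×10^14 m² → Δh = 0.0710 m = 71.0 mm.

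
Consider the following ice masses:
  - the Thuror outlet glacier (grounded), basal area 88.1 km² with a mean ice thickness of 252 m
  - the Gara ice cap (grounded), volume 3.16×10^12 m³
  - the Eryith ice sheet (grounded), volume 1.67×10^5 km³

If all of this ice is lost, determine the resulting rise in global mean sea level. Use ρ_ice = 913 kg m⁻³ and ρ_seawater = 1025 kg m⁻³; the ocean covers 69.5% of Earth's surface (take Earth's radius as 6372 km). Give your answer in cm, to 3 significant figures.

≈ 42.7 cm

Thuror: ice volume = 88.1 km² × 252 m = 22.20 km³; 22.20 × (913/1025) = 19.78 km³ of water.
Gara: 3.16×10^12 m³ × (913/1025) = 2.815×10^12 m³ of water.
Eryith: 1.67×10^5 km³ × (913/1025) = 1.488×10^5 km³ of water.
Total added water ≈ 1.516×10^14 m³ over 3.55×10^14 m² → Δh = 0.427 m = 42.7 cm.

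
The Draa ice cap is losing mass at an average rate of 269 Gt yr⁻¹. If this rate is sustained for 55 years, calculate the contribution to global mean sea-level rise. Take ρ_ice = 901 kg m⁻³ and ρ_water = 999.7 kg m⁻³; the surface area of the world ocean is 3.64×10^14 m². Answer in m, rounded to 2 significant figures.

≈ 0.041 m

Total mass lost = 269 Gt/yr × 55 yr = 1.480×10^4 Gt = 1.480×10^16 kg.
ρ_w = 999.7 kg m⁻³, so water volume = 1.480×10^16 / 999.7 = 1.480×10^13 m³.
Δh = 1.480×10^13 / 3.64×10^14 = 0.0407 m.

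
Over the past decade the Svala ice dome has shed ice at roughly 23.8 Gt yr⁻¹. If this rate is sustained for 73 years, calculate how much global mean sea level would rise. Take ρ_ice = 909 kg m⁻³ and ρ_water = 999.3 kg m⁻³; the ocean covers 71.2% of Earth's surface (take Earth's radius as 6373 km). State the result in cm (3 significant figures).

Total mass lost = 23.8 Gt/yr × 73 yr = 1737 Gt = 1.737×10^15 kg.
ρ_w = 999.3 kg m⁻³, so water volume = 1.737×10^15 / 999.3 = 1.739×10^12 m³.
Δh = 1.739×10^12 / 3.63×10^14 = 4.78×10^-3 m = 0.478 cm.

≈ 0.478 cm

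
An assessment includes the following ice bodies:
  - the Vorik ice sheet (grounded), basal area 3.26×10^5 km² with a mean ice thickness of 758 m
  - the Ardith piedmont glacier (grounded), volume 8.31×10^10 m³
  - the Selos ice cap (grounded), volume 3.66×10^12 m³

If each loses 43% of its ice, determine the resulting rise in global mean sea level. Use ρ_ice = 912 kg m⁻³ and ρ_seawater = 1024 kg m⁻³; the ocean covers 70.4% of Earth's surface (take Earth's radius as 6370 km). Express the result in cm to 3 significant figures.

≈ 26.8 cm

Vorik: ice volume = 3.26×10^5 km² × 758 m = 2.471×10^5 km³; 0.43 × 2.471×10^5 × (912/1024) = 9.463×10^4 km³ of water.
Ardith: 0.43 × 8.31×10^10 m³ × (912/1024) = 3.182×10^10 m³ of water.
Selos: 0.43 × 3.66×10^12 m³ × (912/1024) = 1.402×10^12 m³ of water.
Total added water ≈ 9.607×10^13 m³ over 3.59×10^14 m² → Δh = 0.268 m = 26.8 cm.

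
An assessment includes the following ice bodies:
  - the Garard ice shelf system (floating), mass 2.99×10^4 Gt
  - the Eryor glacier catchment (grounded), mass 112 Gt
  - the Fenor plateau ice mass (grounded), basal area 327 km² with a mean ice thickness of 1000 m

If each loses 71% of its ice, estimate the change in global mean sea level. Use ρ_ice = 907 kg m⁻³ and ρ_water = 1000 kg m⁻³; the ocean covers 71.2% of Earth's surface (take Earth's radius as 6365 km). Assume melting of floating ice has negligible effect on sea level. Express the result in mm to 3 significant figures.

≈ 0.800 mm

The Garard ice shelf system is floating and already displaces its own weight of water, so its melt adds essentially nothing to sea level.
Eryor: 0.71 × 112 Gt = 7.952×10^13 kg; dividing by ρ_w = 1000 kg m⁻³ gives 7.952×10^10 m³ of water.
Fenor: ice volume = 327 km² × 1000 m = 327.0 km³; 0.71 × 327.0 × (907/1000) = 210.6 km³ of water.
Total added water ≈ 2.901×10^11 m³ over 3.62×10^14 m² → Δh = 8.00×10^-4 m = 0.800 mm.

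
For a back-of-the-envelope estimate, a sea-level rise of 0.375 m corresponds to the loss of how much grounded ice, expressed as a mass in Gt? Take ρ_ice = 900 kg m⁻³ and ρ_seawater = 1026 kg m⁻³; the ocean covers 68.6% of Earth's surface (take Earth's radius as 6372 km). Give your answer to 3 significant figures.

≈ 1.35×10^5 Gt

Required water volume = Δh × A = 0.375 m × 3.50×10^14 m² = 1.313×10^14 m³.
ρ_w = 1026 kg m⁻³, so the mass of water = 1.313×10^14 m³ × 1026 kg m⁻³ = 1.347×10^17 kg = 1.35×10^5 Gt (and the same mass of ice, by conservation).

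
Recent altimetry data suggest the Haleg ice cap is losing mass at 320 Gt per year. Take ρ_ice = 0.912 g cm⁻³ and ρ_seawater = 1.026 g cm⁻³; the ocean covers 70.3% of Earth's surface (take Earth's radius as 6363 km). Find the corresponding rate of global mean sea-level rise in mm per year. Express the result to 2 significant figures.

ρ_w = 1.026 g cm⁻³ = 1026 kg m⁻³. Annual water volume added = 320 Gt / ρ_w = 3.200×10^14 kg / 1026 kg m⁻³ = 3.119×10^11 m³.
Δh per year = 3.119×10^11 / 3.58×10^14 = 8.72×10^-4 m = 0.87 mm.

≈ 0.87 mm/yr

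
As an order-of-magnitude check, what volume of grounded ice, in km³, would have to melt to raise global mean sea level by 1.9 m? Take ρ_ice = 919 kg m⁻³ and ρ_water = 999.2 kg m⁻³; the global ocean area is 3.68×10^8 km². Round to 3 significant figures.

Required water volume = Δh × A = 1.9 m × 3.68×10^14 m² = 6.992×10^14 m³ = 6.992×10^5 km³.
Ice volume = water volume × ρ_w/ρ_ice = 6.992×10^5 × 999.2/919 = 7.60×10^5 km³.

≈ 7.60×10^5 km³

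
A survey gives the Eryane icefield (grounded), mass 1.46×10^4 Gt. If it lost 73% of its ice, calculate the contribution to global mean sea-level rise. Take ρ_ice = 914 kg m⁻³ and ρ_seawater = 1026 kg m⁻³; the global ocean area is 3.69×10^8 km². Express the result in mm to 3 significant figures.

Eryane: 0.73 × 1.46×10^4 Gt = 1.066×10^16 kg; dividing by ρ_w = 1026 kg m⁻³ gives 1.039×10^13 m³ of water.
Spread over 3.69×10^14 m² of ocean, Δh = 1.039×10^13 / 3.69×10^14 = 0.0282 m = 28.2 mm.

≈ 28.2 mm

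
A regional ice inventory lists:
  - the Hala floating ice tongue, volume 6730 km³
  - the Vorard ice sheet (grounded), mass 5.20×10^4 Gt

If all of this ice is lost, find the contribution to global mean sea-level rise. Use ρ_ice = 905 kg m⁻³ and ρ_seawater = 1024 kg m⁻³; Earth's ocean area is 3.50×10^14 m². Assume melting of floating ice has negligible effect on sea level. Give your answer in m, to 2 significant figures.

≈ 0.15 m

The Hala floating ice tongue is floating and already displaces its own weight of water, so its melt adds essentially nothing to sea level.
Vorard: 5.20×10^4 Gt = 5.200×10^16 kg; dividing by ρ_w = 1024 kg m⁻³ gives 5.078×10^13 m³ of water.
Total added water ≈ 5.078×10^13 m³ over 3.50×10^14 m² → Δh = 0.145 m.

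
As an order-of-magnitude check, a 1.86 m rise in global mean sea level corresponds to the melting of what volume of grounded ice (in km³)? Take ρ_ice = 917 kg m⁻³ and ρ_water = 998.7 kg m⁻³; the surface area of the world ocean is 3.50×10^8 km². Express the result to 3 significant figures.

Required water volume = Δh × A = 1.86 m × 3.50×10^14 m² = 6.510×10^14 m³ = 6.510×10^5 km³.
Ice volume = water volume × ρ_w/ρ_ice = 6.510×10^5 × 998.7/917 = 7.09×10^5 km³.

≈ 7.09×10^5 km³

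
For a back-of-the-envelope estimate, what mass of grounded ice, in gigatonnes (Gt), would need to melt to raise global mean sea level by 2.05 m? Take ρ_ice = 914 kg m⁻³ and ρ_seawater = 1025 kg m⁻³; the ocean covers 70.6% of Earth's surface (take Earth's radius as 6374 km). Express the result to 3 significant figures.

≈ 7.57×10^5 Gt

Required water volume = Δh × A = 2.05 m × 3.60×10^14 m² = 7.389×10^14 m³.
ρ_w = 1025 kg m⁻³, so the mass of water = 7.389×10^14 m³ × 1025 kg m⁻³ = 7.574×10^17 kg = 7.57×10^5 Gt (and the same mass of ice, by conservation).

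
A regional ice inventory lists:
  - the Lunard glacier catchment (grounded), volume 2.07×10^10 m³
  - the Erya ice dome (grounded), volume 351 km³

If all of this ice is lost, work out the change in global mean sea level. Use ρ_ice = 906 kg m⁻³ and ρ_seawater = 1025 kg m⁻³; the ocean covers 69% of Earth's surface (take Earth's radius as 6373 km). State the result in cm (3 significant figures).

≈ 0.0933 cm

Lunard: 2.07×10^10 m³ × (906/1025) = 1.830×10^10 m³ of water.
Erya: 351 km³ × (906/1025) = 310.2 km³ of water.
Total added water ≈ 3.285×10^11 m³ over 3.52×10^14 m² → Δh = 9.33×10^-4 m = 0.0933 cm.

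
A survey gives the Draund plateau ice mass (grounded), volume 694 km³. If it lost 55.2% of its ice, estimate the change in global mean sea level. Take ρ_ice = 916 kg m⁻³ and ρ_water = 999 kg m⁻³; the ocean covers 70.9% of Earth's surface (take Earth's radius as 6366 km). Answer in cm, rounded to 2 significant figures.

≈ 0.097 cm

Draund: 0.552 × 694 km³ × (916/999) = 351.3 km³ of water.
Spread over 3.61×10^14 m² of ocean, Δh = 3.513×10^11 / 3.61×10^14 = 9.73×10^-4 m = 0.097 cm.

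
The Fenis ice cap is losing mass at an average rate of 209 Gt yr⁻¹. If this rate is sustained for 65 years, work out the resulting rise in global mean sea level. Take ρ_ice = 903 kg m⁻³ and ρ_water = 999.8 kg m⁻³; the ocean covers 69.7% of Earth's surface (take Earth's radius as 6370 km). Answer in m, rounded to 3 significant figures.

Total mass lost = 209 Gt/yr × 65 yr = 1.358×10^4 Gt = 1.358×10^16 kg.
ρ_w = 999.8 kg m⁻³, so water volume = 1.358×10^16 / 999.8 = 1.359×10^13 m³.
Δh = 1.359×10^13 / 3.55×10^14 = 0.0382 m.

≈ 0.0382 m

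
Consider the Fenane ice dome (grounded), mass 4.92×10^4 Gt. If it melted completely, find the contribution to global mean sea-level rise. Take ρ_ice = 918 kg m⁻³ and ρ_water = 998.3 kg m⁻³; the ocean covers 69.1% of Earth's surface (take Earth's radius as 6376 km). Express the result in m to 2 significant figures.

Fenane: 4.92×10^4 Gt = 4.920×10^16 kg; dividing by ρ_w = 998.3 kg m⁻³ gives 4.928×10^13 m³ of water.
Spread over 3.53×10^14 m² of ocean, Δh = 4.928×10^13 / 3.53×10^14 = 0.140 m.

≈ 0.14 m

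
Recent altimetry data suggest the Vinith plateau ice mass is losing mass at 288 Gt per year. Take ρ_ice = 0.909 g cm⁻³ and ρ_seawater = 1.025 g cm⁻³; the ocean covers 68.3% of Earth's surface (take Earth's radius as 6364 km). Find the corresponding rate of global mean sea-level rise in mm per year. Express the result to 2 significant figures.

ρ_w = 1.025 g cm⁻³ = 1025 kg m⁻³. Annual water volume added = 288 Gt / ρ_w = 2.880×10^14 kg / 1025 kg m⁻³ = 2.810×10^11 m³.
Δh per year = 2.810×10^11 / 3.48×10^14 = 8.08×10^-4 m = 0.81 mm.

≈ 0.81 mm/yr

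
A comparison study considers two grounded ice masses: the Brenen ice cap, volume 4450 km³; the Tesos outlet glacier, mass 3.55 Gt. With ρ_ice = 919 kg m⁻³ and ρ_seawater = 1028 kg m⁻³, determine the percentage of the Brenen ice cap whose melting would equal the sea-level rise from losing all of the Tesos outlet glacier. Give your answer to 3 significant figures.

Equal sea-level rise means equal mass of meltwater, i.e. equal mass of ice lost.
Ice mass of Tesos: 3.550×10^12 kg; ice mass of Brenen: 4.090×10^15 kg.
Fraction required = 3.550×10^12 / 4.090×10^15 = 8.68×10^-4 → 0.0868 %.

≈ 0.0868 %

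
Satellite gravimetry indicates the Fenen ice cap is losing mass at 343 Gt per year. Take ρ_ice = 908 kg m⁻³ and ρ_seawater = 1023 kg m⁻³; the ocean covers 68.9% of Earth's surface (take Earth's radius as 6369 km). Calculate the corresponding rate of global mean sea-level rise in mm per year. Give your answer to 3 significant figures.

≈ 0.955 mm/yr

ρ_w = 1023 kg m⁻³. Annual water volume added = 343 Gt / ρ_w = 3.430×10^14 kg / 1023 kg m⁻³ = 3.353×10^11 m³.
Δh per year = 3.353×10^11 / 3.51×10^14 = 9.55×10^-4 m = 0.955 mm.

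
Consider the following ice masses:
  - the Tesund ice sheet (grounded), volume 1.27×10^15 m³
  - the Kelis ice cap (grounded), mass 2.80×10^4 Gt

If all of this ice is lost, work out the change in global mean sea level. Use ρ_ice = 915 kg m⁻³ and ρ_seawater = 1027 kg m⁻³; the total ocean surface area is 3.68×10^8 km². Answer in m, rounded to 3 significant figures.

≈ 3.15 m

Tesund: 1.27×10^15 m³ × (915/1027) = 1.131×10^15 m³ of water.
Kelis: 2.80×10^4 Gt = 2.800×10^16 kg; dividing by ρ_w = 1027 kg m⁻³ gives 2.726×10^13 m³ of water.
Total added water ≈ 1.159×10^15 m³ over 3.68×10^14 m² → Δh = 3.15 m.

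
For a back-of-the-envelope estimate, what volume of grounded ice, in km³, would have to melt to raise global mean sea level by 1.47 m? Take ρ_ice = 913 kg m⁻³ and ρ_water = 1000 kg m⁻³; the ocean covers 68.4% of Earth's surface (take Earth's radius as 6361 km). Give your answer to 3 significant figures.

Required water volume = Δh × A = 1.47 m × 3.48×10^14 m² = 5.113×10^14 m³ = 5.113×10^5 km³.
Ice volume = water volume × ρ_w/ρ_ice = 5.113×10^5 × 1000/913 = 5.60×10^5 km³.

≈ 5.60×10^5 km³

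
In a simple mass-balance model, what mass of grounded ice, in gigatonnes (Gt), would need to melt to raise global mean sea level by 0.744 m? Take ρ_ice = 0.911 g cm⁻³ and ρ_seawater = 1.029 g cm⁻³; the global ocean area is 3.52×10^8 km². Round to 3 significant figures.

Required water volume = Δh × A = 0.744 m × 3.52×10^14 m² = 2.619×10^14 m³.
ρ_w = 1.029 g cm⁻³ = 1029 kg m⁻³, so the mass of water = 2.619×10^14 m³ × 1029 kg m⁻³ = 2.695×10^17 kg = 2.69×10^5 Gt (and the same mass of ice, by conservation).

≈ 2.69×10^5 Gt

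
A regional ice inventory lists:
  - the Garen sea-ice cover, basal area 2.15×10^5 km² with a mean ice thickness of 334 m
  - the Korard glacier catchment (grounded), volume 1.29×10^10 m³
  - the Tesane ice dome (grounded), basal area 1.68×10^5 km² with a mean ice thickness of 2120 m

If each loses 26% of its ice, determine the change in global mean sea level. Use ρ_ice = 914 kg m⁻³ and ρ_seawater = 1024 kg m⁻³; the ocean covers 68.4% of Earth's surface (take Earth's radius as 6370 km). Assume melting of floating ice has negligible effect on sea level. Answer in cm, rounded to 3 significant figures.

The Garen sea-ice cover is floating and already displaces its own weight of water, so its melt adds essentially nothing to sea level.
Korard: 0.26 × 1.29×10^10 m³ × (914/1024) = 2.994×10^9 m³ of water.
Tesane: ice volume = 1.68×10^5 km² × 2120 m = 3.562×10^5 km³; 0.26 × 3.562×10^5 × (914/1024) = 8.265×10^4 km³ of water.
Total added water ≈ 8.266×10^13 m³ over 3.49×10^14 m² → Δh = 0.237 m = 23.7 cm.

≈ 23.7 cm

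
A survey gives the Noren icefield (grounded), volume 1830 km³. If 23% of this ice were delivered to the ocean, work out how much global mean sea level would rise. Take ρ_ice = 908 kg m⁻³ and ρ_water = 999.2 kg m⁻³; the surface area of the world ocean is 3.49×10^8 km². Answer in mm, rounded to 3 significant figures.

≈ 1.10 mm

Noren: 0.23 × 1830 km³ × (908/999.2) = 382.5 km³ of water.
Spread over 3.49×10^14 m² of ocean, Δh = 3.825×10^11 / 3.49×10^14 = 1.10×10^-3 m = 1.10 mm.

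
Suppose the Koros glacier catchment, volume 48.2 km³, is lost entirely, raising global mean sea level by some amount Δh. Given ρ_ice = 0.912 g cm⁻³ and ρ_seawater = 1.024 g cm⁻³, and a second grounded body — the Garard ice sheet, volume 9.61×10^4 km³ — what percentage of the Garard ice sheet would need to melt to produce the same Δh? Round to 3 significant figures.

Equal sea-level rise means equal mass of meltwater, i.e. equal mass of ice lost.
Ice mass of Koros: 4.396×10^13 kg; ice mass of Garard: 8.764×10^16 kg.
Fraction required = 4.396×10^13 / 8.764×10^16 = 5.02×10^-4 → 0.0502 %.

≈ 0.0502 %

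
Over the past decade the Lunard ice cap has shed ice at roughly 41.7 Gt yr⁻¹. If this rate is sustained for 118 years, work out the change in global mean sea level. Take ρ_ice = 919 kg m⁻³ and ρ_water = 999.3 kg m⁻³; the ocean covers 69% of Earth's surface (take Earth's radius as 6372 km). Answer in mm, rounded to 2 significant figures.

≈ 14 mm

Total mass lost = 41.7 Gt/yr × 118 yr = 4921 Gt = 4.921×10^15 kg.
ρ_w = 999.3 kg m⁻³, so water volume = 4.921×10^15 / 999.3 = 4.924×10^12 m³.
Δh = 4.924×10^12 / 3.52×10^14 = 0.0140 m = 14 mm.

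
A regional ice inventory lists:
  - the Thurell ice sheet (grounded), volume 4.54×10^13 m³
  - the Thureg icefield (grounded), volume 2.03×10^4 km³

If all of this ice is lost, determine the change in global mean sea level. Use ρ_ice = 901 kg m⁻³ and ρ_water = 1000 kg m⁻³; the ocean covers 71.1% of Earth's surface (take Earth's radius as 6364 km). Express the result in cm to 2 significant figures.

≈ 16 cm

Thurell: 4.54×10^13 m³ × (901/1000) = 4.091×10^13 m³ of water.
Thureg: 2.03×10^4 km³ × (901/1000) = 1.829×10^4 km³ of water.
Total added water ≈ 5.920×10^13 m³ over 3.62×10^14 m² → Δh = 0.164 m = 16 cm.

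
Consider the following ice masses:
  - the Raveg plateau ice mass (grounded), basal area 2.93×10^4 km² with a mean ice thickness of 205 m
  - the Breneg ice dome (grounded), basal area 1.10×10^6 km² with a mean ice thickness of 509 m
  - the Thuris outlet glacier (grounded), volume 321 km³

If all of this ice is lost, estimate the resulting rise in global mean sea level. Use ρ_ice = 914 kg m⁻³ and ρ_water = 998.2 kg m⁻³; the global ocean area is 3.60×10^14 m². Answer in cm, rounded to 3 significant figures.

≈ 144 cm

Raveg: ice volume = 2.93×10^4 km² × 205 m = 6006 km³; 6006 × (914/998.2) = 5500 km³ of water.
Breneg: ice volume = 1.10×10^6 km² × 509 m = 5.599×10^5 km³; 5.599×10^5 × (914/998.2) = 5.127×10^5 km³ of water.
Thuris: 321 km³ × (914/998.2) = 293.9 km³ of water.
Total added water ≈ 5.185×10^14 m³ over 3.60×10^14 m² → Δh = 1.44 m = 144 cm.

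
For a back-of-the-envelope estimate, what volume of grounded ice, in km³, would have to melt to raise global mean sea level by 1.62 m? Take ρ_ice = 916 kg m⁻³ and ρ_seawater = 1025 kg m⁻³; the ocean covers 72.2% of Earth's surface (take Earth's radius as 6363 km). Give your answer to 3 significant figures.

Required water volume = Δh × A = 1.62 m × 3.67×10^14 m² = 5.951×10^14 m³ = 5.951×10^5 km³.
Ice volume = water volume × ρ_w/ρ_ice = 5.951×10^5 × 1025/916 = 6.66×10^5 km³.

≈ 6.66×10^5 km³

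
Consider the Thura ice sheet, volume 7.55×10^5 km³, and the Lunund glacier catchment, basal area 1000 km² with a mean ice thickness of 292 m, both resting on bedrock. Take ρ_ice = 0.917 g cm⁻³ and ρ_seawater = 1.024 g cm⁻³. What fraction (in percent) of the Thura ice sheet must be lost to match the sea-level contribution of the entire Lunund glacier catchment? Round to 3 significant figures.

≈ 0.0387 %

Equal sea-level rise means equal mass of meltwater, i.e. equal mass of ice lost.
Ice mass of Lunund: 2.678×10^14 kg; ice mass of Thura: 6.923×10^17 kg.
Fraction required = 2.678×10^14 / 6.923×10^17 = 3.87×10^-4 → 0.0387 %.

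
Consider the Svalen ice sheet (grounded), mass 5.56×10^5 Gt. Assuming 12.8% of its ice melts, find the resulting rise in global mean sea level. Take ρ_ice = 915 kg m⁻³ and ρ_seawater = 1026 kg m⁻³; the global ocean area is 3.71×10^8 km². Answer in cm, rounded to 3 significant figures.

≈ 18.7 cm

Svalen: 0.128 × 5.56×10^5 Gt = 7.117×10^16 kg; dividing by ρ_w = 1026 kg m⁻³ gives 6.936×10^13 m³ of water.
Spread over 3.71×10^14 m² of ocean, Δh = 6.936×10^13 / 3.71×10^14 = 0.187 m = 18.7 cm.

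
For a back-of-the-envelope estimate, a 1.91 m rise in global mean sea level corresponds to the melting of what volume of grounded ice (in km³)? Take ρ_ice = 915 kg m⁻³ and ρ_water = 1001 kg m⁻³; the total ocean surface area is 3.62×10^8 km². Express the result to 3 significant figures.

Required water volume = Δh × A = 1.91 m × 3.62×10^14 m² = 6.914×10^14 m³ = 6.914×10^5 km³.
Ice volume = water volume × ρ_w/ρ_ice = 6.914×10^5 × 1001/915 = 7.56×10^5 km³.

≈ 7.56×10^5 km³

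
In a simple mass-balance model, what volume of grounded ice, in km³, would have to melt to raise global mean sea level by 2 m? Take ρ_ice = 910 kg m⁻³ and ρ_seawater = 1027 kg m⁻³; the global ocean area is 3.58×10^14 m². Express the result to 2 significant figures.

≈ 8.1×10^5 km³

Required water volume = Δh × A = 2 m × 3.58×10^14 m² = 7.160×10^14 m³ = 7.160×10^5 km³.
Ice volume = water volume × ρ_w/ρ_ice = 7.160×10^5 × 1027/910 = 8.1×10^5 km³.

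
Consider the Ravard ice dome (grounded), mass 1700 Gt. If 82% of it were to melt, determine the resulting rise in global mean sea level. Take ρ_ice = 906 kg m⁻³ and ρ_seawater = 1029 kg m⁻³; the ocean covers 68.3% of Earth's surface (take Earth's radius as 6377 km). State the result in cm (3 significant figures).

Ravard: 0.82 × 1700 Gt = 1.394×10^15 kg; dividing by ρ_w = 1029 kg m⁻³ gives 1.355×10^12 m³ of water.
Spread over 3.49×10^14 m² of ocean, Δh = 1.355×10^12 / 3.49×10^14 = 3.88×10^-3 m = 0.388 cm.

≈ 0.388 cm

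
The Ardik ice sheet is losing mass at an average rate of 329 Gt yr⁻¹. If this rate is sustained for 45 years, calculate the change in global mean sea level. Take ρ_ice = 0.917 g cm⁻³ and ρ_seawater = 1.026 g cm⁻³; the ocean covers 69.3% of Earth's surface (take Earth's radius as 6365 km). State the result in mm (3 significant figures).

Total mass lost = 329 Gt/yr × 45 yr = 1.480×10^4 Gt = 1.480×10^16 kg.
ρ_w = 1.026 g cm⁻³ = 1026 kg m⁻³, so water volume = 1.480×10^16 / 1026 = 1.443×10^13 m³.
Δh = 1.443×10^13 / 3.53×10^14 = 0.0409 m = 40.9 mm.

≈ 40.9 mm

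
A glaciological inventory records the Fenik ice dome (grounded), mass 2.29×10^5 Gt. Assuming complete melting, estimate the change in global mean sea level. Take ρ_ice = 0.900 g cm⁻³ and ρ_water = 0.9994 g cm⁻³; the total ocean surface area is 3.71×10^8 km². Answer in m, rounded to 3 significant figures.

Fenik: 2.29×10^5 Gt = 2.290×10^17 kg; dividing by ρ_w = 0.9994 g cm⁻³ = 999.4 kg m⁻³ gives 2.291×10^14 m³ of water.
Spread over 3.71×10^14 m² of ocean, Δh = 2.291×10^14 / 3.71×10^14 = 0.618 m.

≈ 0.618 m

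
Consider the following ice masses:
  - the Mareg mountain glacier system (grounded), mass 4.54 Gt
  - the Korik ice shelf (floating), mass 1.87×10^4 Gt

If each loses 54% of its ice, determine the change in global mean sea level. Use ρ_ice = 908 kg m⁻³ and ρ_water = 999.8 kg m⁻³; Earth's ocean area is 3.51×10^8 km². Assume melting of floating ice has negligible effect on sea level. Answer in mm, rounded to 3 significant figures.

≈ 6.99×10^-3 mm

Mareg: 0.54 × 4.54 Gt = 2.452×10^12 kg; dividing by ρ_w = 999.8 kg m⁻³ gives 2.452×10^9 m³ of water.
The Korik ice shelf is floating and already displaces its own weight of water, so its melt adds essentially nothing to sea level.
Total added water ≈ 2.452×10^9 m³ over 3.51×10^14 m² → Δh = 6.99×10^-6 m = 6.99×10^-3 mm.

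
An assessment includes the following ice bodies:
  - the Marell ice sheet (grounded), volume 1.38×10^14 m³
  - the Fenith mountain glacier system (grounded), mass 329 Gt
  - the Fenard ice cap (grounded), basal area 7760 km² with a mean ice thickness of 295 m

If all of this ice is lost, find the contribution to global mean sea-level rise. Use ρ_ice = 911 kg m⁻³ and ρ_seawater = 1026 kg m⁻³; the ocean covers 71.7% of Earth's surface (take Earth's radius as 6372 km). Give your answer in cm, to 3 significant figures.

≈ 34.1 cm

Marell: 1.38×10^14 m³ × (911/1026) = 1.225×10^14 m³ of water.
Fenith: 329 Gt = 3.290×10^14 kg; dividing by ρ_w = 1026 kg m⁻³ gives 3.207×10^11 m³ of water.
Fenard: ice volume = 7760 km² × 295 m = 2289 km³; 2289 × (911/1026) = 2033 km³ of water.
Total added water ≈ 1.249×10^14 m³ over 3.66×10^14 m² → Δh = 0.341 m = 34.1 cm.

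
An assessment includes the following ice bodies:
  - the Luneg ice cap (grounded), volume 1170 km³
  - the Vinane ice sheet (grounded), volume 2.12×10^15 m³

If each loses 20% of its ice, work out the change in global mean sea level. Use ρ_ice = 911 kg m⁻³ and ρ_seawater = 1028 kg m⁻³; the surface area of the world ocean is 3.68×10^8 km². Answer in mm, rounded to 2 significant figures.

≈ 1000 mm

Luneg: 0.2 × 1170 km³ × (911/1028) = 207.4 km³ of water.
Vinane: 0.2 × 2.12×10^15 m³ × (911/1028) = 3.757×10^14 m³ of water.
Total added water ≈ 3.760×10^14 m³ over 3.68×10^14 m² → Δh = 1.02 m = 1000 mm.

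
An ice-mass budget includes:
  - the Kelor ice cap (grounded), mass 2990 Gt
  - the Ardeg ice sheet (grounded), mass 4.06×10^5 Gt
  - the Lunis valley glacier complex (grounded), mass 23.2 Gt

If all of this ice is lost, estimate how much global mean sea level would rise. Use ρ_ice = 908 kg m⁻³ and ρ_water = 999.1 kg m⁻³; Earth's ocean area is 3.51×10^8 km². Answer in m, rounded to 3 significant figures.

≈ 1.17 m

Kelor: 2990 Gt = 2.990×10^15 kg; dividing by ρ_w = 999.1 kg m⁻³ gives 2.993×10^12 m³ of water.
Ardeg: 4.06×10^5 Gt = 4.060×10^17 kg; dividing by ρ_w = 999.1 kg m⁻³ gives 4.064×10^14 m³ of water.
Lunis: 23.2 Gt = 2.320×10^13 kg; dividing by ρ_w = 999.1 kg m⁻³ gives 2.322×10^10 m³ of water.
Total added water ≈ 4.094×10^14 m³ over 3.51×10^14 m² → Δh = 1.17 m.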